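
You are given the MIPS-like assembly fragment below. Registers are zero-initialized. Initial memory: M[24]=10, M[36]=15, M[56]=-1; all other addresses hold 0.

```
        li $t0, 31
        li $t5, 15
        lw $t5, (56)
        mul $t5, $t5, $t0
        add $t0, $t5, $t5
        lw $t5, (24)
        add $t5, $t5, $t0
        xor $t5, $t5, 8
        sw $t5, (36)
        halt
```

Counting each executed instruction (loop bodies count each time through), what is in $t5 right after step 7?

after li $t0, 31: $t0=31
after li $t5, 15: $t5=15
after lw $t5, (56): $t5=M[56]=-1
after mul $t5, $t5, $t0: $t5=(-1)*31=-31
after add $t0, $t5, $t5: $t0=(-31)+(-31)=-62
after lw $t5, (24): $t5=M[24]=10
after add $t5, $t5, $t0: $t5=10+(-62)=-52
After step 7: $t5 = -52.

-52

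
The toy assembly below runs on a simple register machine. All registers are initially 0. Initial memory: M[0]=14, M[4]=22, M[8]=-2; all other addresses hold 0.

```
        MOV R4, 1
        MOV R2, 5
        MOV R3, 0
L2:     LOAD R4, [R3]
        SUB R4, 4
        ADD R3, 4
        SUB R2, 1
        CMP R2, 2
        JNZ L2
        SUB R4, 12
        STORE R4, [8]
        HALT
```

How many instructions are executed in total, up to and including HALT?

24

MOV R4, 1 → R4=1
MOV R2, 5 → R2=5
MOV R3, 0 → R3=0
LOAD R4, [R3] → R4=M[0]=14
SUB R4, 4 → R4=14-4=10
ADD R3, 4 → R3=0+4=4
SUB R2, 1 → R2=5-1=4
CMP R2, 2  (cmp 4,2)
JNZ L2: taken
LOAD R4, [R3] → R4=M[4]=22
SUB R4, 4 → R4=22-4=18
ADD R3, 4 → R3=4+4=8
SUB R2, 1 → R2=4-1=3
CMP R2, 2  (cmp 3,2)
JNZ L2: taken
LOAD R4, [R3] → R4=M[8]=-2
SUB R4, 4 → R4=(-2)-4=-6
ADD R3, 4 → R3=8+4=12
SUB R2, 1 → R2=3-1=2
CMP R2, 2  (cmp 2,2)
JNZ L2: not taken
SUB R4, 12 → R4=(-6)-12=-18
STORE R4, [8] → M[8]=-18
halt.
Total executed instructions: 24.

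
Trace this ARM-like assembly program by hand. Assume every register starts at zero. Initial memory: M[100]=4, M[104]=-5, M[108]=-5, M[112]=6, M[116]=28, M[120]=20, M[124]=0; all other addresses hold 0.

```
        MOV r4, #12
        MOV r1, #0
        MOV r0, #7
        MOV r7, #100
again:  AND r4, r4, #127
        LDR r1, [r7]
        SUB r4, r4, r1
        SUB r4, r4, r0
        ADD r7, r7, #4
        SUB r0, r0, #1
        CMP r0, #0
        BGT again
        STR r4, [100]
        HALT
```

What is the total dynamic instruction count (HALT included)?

r4=12
r1=0
r0=7
r7=100
r4=12&127=12
r1=M[100]=4
r4=12-4=8
r4=8-7=1
r7=100+4=104
r0=7-1=6
CMP r0, #0  (cmp 6,0)
BGT again: taken
r4=1&127=1
r1=M[104]=-5
r4=1-(-5)=6
r4=6-6=0
r7=104+4=108
r0=6-1=5
CMP r0, #0  (cmp 5,0)
BGT again: taken
r4=0&127=0
r1=M[108]=-5
r4=0-(-5)=5
r4=5-5=0
r7=108+4=112
r0=5-1=4
CMP r0, #0  (cmp 4,0)
BGT again: taken
r4=0&127=0
r1=M[112]=6
r4=0-6=-6
r4=(-6)-4=-10
r7=112+4=116
r0=4-1=3
CMP r0, #0  (cmp 3,0)
BGT again: taken
r4=(-10)&127=118
r1=M[116]=28
r4=118-28=90
r4=90-3=87
r7=116+4=120
r0=3-1=2
CMP r0, #0  (cmp 2,0)
BGT again: taken
r4=87&127=87
r1=M[120]=20
r4=87-20=67
r4=67-2=65
r7=120+4=124
r0=2-1=1
CMP r0, #0  (cmp 1,0)
BGT again: taken
r4=65&127=65
r1=M[124]=0
r4=65-0=65
r4=65-1=64
r7=124+4=128
r0=1-1=0
CMP r0, #0  (cmp 0,0)
BGT again: not taken
STR r4, [100] → M[100]=64
halt.
Total executed instructions: 62.

62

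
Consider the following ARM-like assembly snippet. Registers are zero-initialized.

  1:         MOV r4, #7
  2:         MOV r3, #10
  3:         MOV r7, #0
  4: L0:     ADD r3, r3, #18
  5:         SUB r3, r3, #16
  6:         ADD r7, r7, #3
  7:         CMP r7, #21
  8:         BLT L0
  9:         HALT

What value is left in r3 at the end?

r4=7
r3=10
r7=0
r3=10+18=28
r3=28-16=12
r7=0+3=3
CMP r7, #21  (cmp 3,21)
BLT L0: taken
r3=12+18=30
r3=30-16=14
r7=3+3=6
CMP r7, #21  (cmp 6,21)
BLT L0: taken
r3=14+18=32
r3=32-16=16
r7=6+3=9
CMP r7, #21  (cmp 9,21)
BLT L0: taken
r3=16+18=34
r3=34-16=18
r7=9+3=12
CMP r7, #21  (cmp 12,21)
BLT L0: taken
r3=18+18=36
r3=36-16=20
r7=12+3=15
CMP r7, #21  (cmp 15,21)
BLT L0: taken
r3=20+18=38
r3=38-16=22
r7=15+3=18
CMP r7, #21  (cmp 18,21)
BLT L0: taken
r3=22+18=40
r3=40-16=24
r7=18+3=21
CMP r7, #21  (cmp 21,21)
BLT L0: not taken
halt.

24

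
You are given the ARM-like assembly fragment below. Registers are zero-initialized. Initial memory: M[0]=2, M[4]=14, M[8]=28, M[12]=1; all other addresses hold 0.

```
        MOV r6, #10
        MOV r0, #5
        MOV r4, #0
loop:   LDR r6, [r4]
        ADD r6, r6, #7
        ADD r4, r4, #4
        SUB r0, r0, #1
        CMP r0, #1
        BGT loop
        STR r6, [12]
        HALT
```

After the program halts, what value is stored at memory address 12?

8

MOV r6, #10 → r6=10
MOV r0, #5 → r0=5
MOV r4, #0 → r4=0
LDR r6, [r4] → r6=M[0]=2
ADD r6, r6, #7 → r6=2+7=9
ADD r4, r4, #4 → r4=0+4=4
SUB r0, r0, #1 → r0=5-1=4
CMP r0, #1  (cmp 4,1)
BGT loop: taken
LDR r6, [r4] → r6=M[4]=14
ADD r6, r6, #7 → r6=14+7=21
ADD r4, r4, #4 → r4=4+4=8
SUB r0, r0, #1 → r0=4-1=3
CMP r0, #1  (cmp 3,1)
BGT loop: taken
LDR r6, [r4] → r6=M[8]=28
ADD r6, r6, #7 → r6=28+7=35
ADD r4, r4, #4 → r4=8+4=12
SUB r0, r0, #1 → r0=3-1=2
CMP r0, #1  (cmp 2,1)
BGT loop: taken
LDR r6, [r4] → r6=M[12]=1
ADD r6, r6, #7 → r6=1+7=8
ADD r4, r4, #4 → r4=12+4=16
SUB r0, r0, #1 → r0=2-1=1
CMP r0, #1  (cmp 1,1)
BGT loop: not taken
STR r6, [12] → M[12]=8
halt.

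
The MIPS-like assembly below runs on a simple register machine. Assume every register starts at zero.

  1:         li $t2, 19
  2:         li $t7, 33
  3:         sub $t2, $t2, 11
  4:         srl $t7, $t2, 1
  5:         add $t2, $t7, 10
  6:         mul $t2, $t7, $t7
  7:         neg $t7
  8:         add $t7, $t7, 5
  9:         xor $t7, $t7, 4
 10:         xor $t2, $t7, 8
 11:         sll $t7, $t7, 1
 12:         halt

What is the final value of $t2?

13

$t2=19
$t7=33
$t2=19-11=8
$t7=8>>1=4
$t2=4+10=14
$t2=4*4=16
$t7=-(4)=-4
$t7=(-4)+5=1
$t7=1^4=5
$t2=5^8=13
$t7=5<<1=10
halt.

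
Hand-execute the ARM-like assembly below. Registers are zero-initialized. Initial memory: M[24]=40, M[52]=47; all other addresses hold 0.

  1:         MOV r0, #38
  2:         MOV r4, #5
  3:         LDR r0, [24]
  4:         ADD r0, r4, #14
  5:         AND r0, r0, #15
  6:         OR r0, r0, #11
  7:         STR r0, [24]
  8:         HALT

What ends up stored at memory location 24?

11

MOV r0, #38 → r0=38
MOV r4, #5 → r4=5
LDR r0, [24] → r0=M[24]=40
ADD r0, r4, #14 → r0=5+14=19
AND r0, r0, #15 → r0=19&15=3
OR r0, r0, #11 → r0=3|11=11
STR r0, [24] → M[24]=11
halt.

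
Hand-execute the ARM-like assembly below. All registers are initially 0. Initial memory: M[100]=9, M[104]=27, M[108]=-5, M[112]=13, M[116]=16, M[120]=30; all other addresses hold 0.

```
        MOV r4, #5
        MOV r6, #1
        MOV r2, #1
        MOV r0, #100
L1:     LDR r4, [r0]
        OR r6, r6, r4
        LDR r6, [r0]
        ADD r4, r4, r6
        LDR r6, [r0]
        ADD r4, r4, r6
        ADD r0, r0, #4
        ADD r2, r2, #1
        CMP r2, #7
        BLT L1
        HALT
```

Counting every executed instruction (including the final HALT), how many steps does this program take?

MOV r4, #5 → r4=5
MOV r6, #1 → r6=1
MOV r2, #1 → r2=1
MOV r0, #100 → r0=100
LDR r4, [r0] → r4=M[100]=9
OR r6, r6, r4 → r6=1|9=9
LDR r6, [r0] → r6=M[100]=9
ADD r4, r4, r6 → r4=9+9=18
LDR r6, [r0] → r6=M[100]=9
ADD r4, r4, r6 → r4=18+9=27
ADD r0, r0, #4 → r0=100+4=104
ADD r2, r2, #1 → r2=1+1=2
CMP r2, #7  (cmp 2,7)
BLT L1: taken
LDR r4, [r0] → r4=M[104]=27
OR r6, r6, r4 → r6=9|27=27
LDR r6, [r0] → r6=M[104]=27
ADD r4, r4, r6 → r4=27+27=54
LDR r6, [r0] → r6=M[104]=27
ADD r4, r4, r6 → r4=54+27=81
ADD r0, r0, #4 → r0=104+4=108
ADD r2, r2, #1 → r2=2+1=3
CMP r2, #7  (cmp 3,7)
BLT L1: taken
LDR r4, [r0] → r4=M[108]=-5
OR r6, r6, r4 → r6=27|(-5)=-5
LDR r6, [r0] → r6=M[108]=-5
ADD r4, r4, r6 → r4=(-5)+(-5)=-10
LDR r6, [r0] → r6=M[108]=-5
ADD r4, r4, r6 → r4=(-10)+(-5)=-15
ADD r0, r0, #4 → r0=108+4=112
ADD r2, r2, #1 → r2=3+1=4
CMP r2, #7  (cmp 4,7)
BLT L1: taken
LDR r4, [r0] → r4=M[112]=13
OR r6, r6, r4 → r6=(-5)|13=-1
LDR r6, [r0] → r6=M[112]=13
ADD r4, r4, r6 → r4=13+13=26
LDR r6, [r0] → r6=M[112]=13
ADD r4, r4, r6 → r4=26+13=39
ADD r0, r0, #4 → r0=112+4=116
ADD r2, r2, #1 → r2=4+1=5
CMP r2, #7  (cmp 5,7)
BLT L1: taken
LDR r4, [r0] → r4=M[116]=16
OR r6, r6, r4 → r6=13|16=29
LDR r6, [r0] → r6=M[116]=16
ADD r4, r4, r6 → r4=16+16=32
LDR r6, [r0] → r6=M[116]=16
ADD r4, r4, r6 → r4=32+16=48
ADD r0, r0, #4 → r0=116+4=120
ADD r2, r2, #1 → r2=5+1=6
CMP r2, #7  (cmp 6,7)
BLT L1: taken
LDR r4, [r0] → r4=M[120]=30
OR r6, r6, r4 → r6=16|30=30
LDR r6, [r0] → r6=M[120]=30
ADD r4, r4, r6 → r4=30+30=60
LDR r6, [r0] → r6=M[120]=30
ADD r4, r4, r6 → r4=60+30=90
ADD r0, r0, #4 → r0=120+4=124
ADD r2, r2, #1 → r2=6+1=7
CMP r2, #7  (cmp 7,7)
BLT L1: not taken
halt.
Total executed instructions: 65.

65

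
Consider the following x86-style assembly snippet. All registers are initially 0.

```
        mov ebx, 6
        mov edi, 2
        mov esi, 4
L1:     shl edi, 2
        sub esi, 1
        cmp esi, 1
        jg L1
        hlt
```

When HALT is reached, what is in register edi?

128

ebx=6
edi=2
esi=4
edi=2<<2=8
esi=4-1=3
cmp esi, 1  (cmp 3,1)
jg L1: taken
edi=8<<2=32
esi=3-1=2
cmp esi, 1  (cmp 2,1)
jg L1: taken
edi=32<<2=128
esi=2-1=1
cmp esi, 1  (cmp 1,1)
jg L1: not taken
halt.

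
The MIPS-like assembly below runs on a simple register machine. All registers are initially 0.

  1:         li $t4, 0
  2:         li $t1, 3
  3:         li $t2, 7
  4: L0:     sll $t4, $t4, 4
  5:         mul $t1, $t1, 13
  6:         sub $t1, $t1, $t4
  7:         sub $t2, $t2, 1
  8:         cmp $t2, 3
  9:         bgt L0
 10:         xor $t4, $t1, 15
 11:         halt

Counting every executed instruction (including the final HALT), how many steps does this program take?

$t4=0
$t1=3
$t2=7
$t4=0<<4=0
$t1=3*13=39
$t1=39-0=39
$t2=7-1=6
cmp $t2, 3  (cmp 6,3)
bgt L0: taken
$t4=0<<4=0
$t1=39*13=507
$t1=507-0=507
$t2=6-1=5
cmp $t2, 3  (cmp 5,3)
bgt L0: taken
$t4=0<<4=0
$t1=507*13=6591
$t1=6591-0=6591
$t2=5-1=4
cmp $t2, 3  (cmp 4,3)
bgt L0: taken
$t4=0<<4=0
$t1=6591*13=85683
$t1=85683-0=85683
$t2=4-1=3
cmp $t2, 3  (cmp 3,3)
bgt L0: not taken
$t4=85683^15=85692
halt.
Total executed instructions: 29.

29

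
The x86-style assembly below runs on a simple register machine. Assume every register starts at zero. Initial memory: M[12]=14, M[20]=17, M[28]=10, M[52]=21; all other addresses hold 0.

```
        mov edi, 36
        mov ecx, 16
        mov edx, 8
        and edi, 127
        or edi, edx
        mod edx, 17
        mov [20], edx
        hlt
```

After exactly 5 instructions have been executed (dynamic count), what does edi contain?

44

mov edi, 36 → edi=36
mov ecx, 16 → ecx=16
mov edx, 8 → edx=8
and edi, 127 → edi=36&127=36
or edi, edx → edi=36|8=44
After step 5: edi = 44.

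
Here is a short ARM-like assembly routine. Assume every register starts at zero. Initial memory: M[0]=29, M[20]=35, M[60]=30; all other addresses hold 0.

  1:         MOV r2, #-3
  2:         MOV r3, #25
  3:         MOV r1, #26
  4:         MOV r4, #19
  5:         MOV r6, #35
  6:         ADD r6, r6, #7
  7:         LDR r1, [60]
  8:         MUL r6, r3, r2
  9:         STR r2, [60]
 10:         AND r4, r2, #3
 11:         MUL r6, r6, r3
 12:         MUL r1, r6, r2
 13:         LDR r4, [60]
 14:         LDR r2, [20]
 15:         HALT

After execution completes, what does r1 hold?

r2=-3
r3=25
r1=26
r4=19
r6=35
r6=35+7=42
r1=M[60]=30
r6=25*(-3)=-75
STR r2, [60] → M[60]=-3
r4=(-3)&3=1
r6=(-75)*25=-1875
r1=(-1875)*(-3)=5625
r4=M[60]=-3
r2=M[20]=35
halt.

5625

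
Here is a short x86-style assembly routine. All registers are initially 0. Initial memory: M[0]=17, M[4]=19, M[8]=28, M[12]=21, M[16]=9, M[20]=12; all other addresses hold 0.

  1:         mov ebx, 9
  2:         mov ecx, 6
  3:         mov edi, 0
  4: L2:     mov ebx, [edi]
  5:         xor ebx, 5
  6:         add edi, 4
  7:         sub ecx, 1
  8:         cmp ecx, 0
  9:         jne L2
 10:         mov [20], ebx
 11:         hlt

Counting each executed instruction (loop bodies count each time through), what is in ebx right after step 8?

20

ebx=9
ecx=6
edi=0
ebx=M[0]=17
ebx=17^5=20
edi=0+4=4
ecx=6-1=5
cmp ecx, 0  (cmp 5,0)
After step 8: ebx = 20.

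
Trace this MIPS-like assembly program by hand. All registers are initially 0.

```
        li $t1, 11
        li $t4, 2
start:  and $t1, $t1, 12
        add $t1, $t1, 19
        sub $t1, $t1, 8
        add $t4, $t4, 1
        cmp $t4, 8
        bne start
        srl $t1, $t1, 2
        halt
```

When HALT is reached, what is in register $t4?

8

li $t1, 11 → $t1=11
li $t4, 2 → $t4=2
and $t1, $t1, 12 → $t1=11&12=8
add $t1, $t1, 19 → $t1=8+19=27
sub $t1, $t1, 8 → $t1=27-8=19
add $t4, $t4, 1 → $t4=2+1=3
cmp $t4, 8  (cmp 3,8)
bne start: taken
and $t1, $t1, 12 → $t1=19&12=0
add $t1, $t1, 19 → $t1=0+19=19
sub $t1, $t1, 8 → $t1=19-8=11
add $t4, $t4, 1 → $t4=3+1=4
cmp $t4, 8  (cmp 4,8)
bne start: taken
and $t1, $t1, 12 → $t1=11&12=8
add $t1, $t1, 19 → $t1=8+19=27
sub $t1, $t1, 8 → $t1=27-8=19
add $t4, $t4, 1 → $t4=4+1=5
cmp $t4, 8  (cmp 5,8)
bne start: taken
and $t1, $t1, 12 → $t1=19&12=0
add $t1, $t1, 19 → $t1=0+19=19
sub $t1, $t1, 8 → $t1=19-8=11
add $t4, $t4, 1 → $t4=5+1=6
cmp $t4, 8  (cmp 6,8)
bne start: taken
and $t1, $t1, 12 → $t1=11&12=8
add $t1, $t1, 19 → $t1=8+19=27
sub $t1, $t1, 8 → $t1=27-8=19
add $t4, $t4, 1 → $t4=6+1=7
cmp $t4, 8  (cmp 7,8)
bne start: taken
and $t1, $t1, 12 → $t1=19&12=0
add $t1, $t1, 19 → $t1=0+19=19
sub $t1, $t1, 8 → $t1=19-8=11
add $t4, $t4, 1 → $t4=7+1=8
cmp $t4, 8  (cmp 8,8)
bne start: not taken
srl $t1, $t1, 2 → $t1=11>>2=2
halt.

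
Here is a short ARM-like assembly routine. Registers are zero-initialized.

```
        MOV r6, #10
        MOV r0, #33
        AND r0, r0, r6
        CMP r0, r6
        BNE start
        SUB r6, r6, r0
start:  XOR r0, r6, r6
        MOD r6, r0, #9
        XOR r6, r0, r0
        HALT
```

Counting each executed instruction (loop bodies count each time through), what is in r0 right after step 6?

r6=10
r0=33
r0=33&10=0
CMP r0, r6  (cmp 0,10)
BNE start: taken
r0=10^10=0
After step 6: r0 = 0.

0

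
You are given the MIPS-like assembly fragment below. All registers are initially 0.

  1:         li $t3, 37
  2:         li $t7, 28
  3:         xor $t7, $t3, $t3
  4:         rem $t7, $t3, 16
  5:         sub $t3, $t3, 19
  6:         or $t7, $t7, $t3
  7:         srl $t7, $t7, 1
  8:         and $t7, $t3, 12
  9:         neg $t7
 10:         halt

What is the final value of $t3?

after li $t3, 37: $t3=37
after li $t7, 28: $t7=28
after xor $t7, $t3, $t3: $t7=37^37=0
after rem $t7, $t3, 16: $t7=37%16=5
after sub $t3, $t3, 19: $t3=37-19=18
after or $t7, $t7, $t3: $t7=5|18=23
after srl $t7, $t7, 1: $t7=23>>1=11
after and $t7, $t3, 12: $t7=18&12=0
after neg $t7: $t7=-(0)=0
halt.

18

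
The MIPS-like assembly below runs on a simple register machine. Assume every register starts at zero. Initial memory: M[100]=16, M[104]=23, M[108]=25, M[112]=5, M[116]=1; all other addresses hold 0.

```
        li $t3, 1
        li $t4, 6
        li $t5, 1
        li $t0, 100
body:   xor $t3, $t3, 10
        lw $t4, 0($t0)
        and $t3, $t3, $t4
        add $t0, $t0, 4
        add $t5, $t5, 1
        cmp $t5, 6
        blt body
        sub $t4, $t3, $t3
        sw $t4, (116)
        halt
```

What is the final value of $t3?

after li $t3, 1: $t3=1
after li $t4, 6: $t4=6
after li $t5, 1: $t5=1
after li $t0, 100: $t0=100
after xor $t3, $t3, 10: $t3=1^10=11
after lw $t4, 0($t0): $t4=M[100]=16
after and $t3, $t3, $t4: $t3=11&16=0
after add $t0, $t0, 4: $t0=100+4=104
after add $t5, $t5, 1: $t5=1+1=2
cmp $t5, 6  (cmp 2,6)
blt body: taken
after xor $t3, $t3, 10: $t3=0^10=10
after lw $t4, 0($t0): $t4=M[104]=23
after and $t3, $t3, $t4: $t3=10&23=2
after add $t0, $t0, 4: $t0=104+4=108
after add $t5, $t5, 1: $t5=2+1=3
cmp $t5, 6  (cmp 3,6)
blt body: taken
after xor $t3, $t3, 10: $t3=2^10=8
after lw $t4, 0($t0): $t4=M[108]=25
after and $t3, $t3, $t4: $t3=8&25=8
after add $t0, $t0, 4: $t0=108+4=112
after add $t5, $t5, 1: $t5=3+1=4
cmp $t5, 6  (cmp 4,6)
blt body: taken
after xor $t3, $t3, 10: $t3=8^10=2
after lw $t4, 0($t0): $t4=M[112]=5
after and $t3, $t3, $t4: $t3=2&5=0
after add $t0, $t0, 4: $t0=112+4=116
after add $t5, $t5, 1: $t5=4+1=5
cmp $t5, 6  (cmp 5,6)
blt body: taken
after xor $t3, $t3, 10: $t3=0^10=10
after lw $t4, 0($t0): $t4=M[116]=1
after and $t3, $t3, $t4: $t3=10&1=0
after add $t0, $t0, 4: $t0=116+4=120
after add $t5, $t5, 1: $t5=5+1=6
cmp $t5, 6  (cmp 6,6)
blt body: not taken
after sub $t4, $t3, $t3: $t4=0-0=0
sw $t4, (116) → M[116]=0
halt.

0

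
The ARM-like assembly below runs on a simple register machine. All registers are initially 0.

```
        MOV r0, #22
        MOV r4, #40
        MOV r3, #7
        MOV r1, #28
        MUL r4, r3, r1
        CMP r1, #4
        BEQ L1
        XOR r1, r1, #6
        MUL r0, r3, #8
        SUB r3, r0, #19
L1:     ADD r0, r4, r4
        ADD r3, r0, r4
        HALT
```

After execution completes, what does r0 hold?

MOV r0, #22 → r0=22
MOV r4, #40 → r4=40
MOV r3, #7 → r3=7
MOV r1, #28 → r1=28
MUL r4, r3, r1 → r4=7*28=196
CMP r1, #4  (cmp 28,4)
BEQ L1: not taken
XOR r1, r1, #6 → r1=28^6=26
MUL r0, r3, #8 → r0=7*8=56
SUB r3, r0, #19 → r3=56-19=37
ADD r0, r4, r4 → r0=196+196=392
ADD r3, r0, r4 → r3=392+196=588
halt.

392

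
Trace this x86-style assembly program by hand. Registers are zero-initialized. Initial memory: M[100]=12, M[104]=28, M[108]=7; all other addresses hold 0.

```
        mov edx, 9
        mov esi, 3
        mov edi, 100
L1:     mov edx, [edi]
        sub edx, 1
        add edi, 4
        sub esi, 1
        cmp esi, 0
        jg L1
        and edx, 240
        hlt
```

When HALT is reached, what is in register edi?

after mov edx, 9: edx=9
after mov esi, 3: esi=3
after mov edi, 100: edi=100
after mov edx, [edi]: edx=M[100]=12
after sub edx, 1: edx=12-1=11
after add edi, 4: edi=100+4=104
after sub esi, 1: esi=3-1=2
cmp esi, 0  (cmp 2,0)
jg L1: taken
after mov edx, [edi]: edx=M[104]=28
after sub edx, 1: edx=28-1=27
after add edi, 4: edi=104+4=108
after sub esi, 1: esi=2-1=1
cmp esi, 0  (cmp 1,0)
jg L1: taken
after mov edx, [edi]: edx=M[108]=7
after sub edx, 1: edx=7-1=6
after add edi, 4: edi=108+4=112
after sub esi, 1: esi=1-1=0
cmp esi, 0  (cmp 0,0)
jg L1: not taken
after and edx, 240: edx=6&240=0
halt.

112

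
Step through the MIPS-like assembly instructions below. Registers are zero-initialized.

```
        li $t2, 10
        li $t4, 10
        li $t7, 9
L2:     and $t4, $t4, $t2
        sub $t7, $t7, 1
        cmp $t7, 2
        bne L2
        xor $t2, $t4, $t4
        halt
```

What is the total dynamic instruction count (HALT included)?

33

li $t2, 10 → $t2=10
li $t4, 10 → $t4=10
li $t7, 9 → $t7=9
and $t4, $t4, $t2 → $t4=10&10=10
sub $t7, $t7, 1 → $t7=9-1=8
cmp $t7, 2  (cmp 8,2)
bne L2: taken
and $t4, $t4, $t2 → $t4=10&10=10
sub $t7, $t7, 1 → $t7=8-1=7
cmp $t7, 2  (cmp 7,2)
bne L2: taken
and $t4, $t4, $t2 → $t4=10&10=10
sub $t7, $t7, 1 → $t7=7-1=6
cmp $t7, 2  (cmp 6,2)
bne L2: taken
and $t4, $t4, $t2 → $t4=10&10=10
sub $t7, $t7, 1 → $t7=6-1=5
cmp $t7, 2  (cmp 5,2)
bne L2: taken
and $t4, $t4, $t2 → $t4=10&10=10
sub $t7, $t7, 1 → $t7=5-1=4
cmp $t7, 2  (cmp 4,2)
bne L2: taken
and $t4, $t4, $t2 → $t4=10&10=10
sub $t7, $t7, 1 → $t7=4-1=3
cmp $t7, 2  (cmp 3,2)
bne L2: taken
and $t4, $t4, $t2 → $t4=10&10=10
sub $t7, $t7, 1 → $t7=3-1=2
cmp $t7, 2  (cmp 2,2)
bne L2: not taken
xor $t2, $t4, $t4 → $t2=10^10=0
halt.
Total executed instructions: 33.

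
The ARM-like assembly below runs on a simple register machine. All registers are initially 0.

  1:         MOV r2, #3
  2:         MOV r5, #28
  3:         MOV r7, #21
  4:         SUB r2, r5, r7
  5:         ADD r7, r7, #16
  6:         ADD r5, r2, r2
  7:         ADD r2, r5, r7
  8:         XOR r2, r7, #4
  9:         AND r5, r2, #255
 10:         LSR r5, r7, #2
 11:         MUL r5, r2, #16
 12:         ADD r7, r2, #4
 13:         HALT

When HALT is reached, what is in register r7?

r2=3
r5=28
r7=21
r2=28-21=7
r7=21+16=37
r5=7+7=14
r2=14+37=51
r2=37^4=33
r5=33&255=33
r5=37>>2=9
r5=33*16=528
r7=33+4=37
halt.

37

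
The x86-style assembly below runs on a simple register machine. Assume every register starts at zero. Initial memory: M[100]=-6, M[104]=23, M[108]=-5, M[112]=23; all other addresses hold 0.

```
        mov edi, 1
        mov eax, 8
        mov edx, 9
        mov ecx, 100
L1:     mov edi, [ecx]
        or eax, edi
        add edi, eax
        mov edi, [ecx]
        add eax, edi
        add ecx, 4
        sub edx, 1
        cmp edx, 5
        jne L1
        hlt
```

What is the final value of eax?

22

after mov edi, 1: edi=1
after mov eax, 8: eax=8
after mov edx, 9: edx=9
after mov ecx, 100: ecx=100
after mov edi, [ecx]: edi=M[100]=-6
after or eax, edi: eax=8|(-6)=-6
after add edi, eax: edi=(-6)+(-6)=-12
after mov edi, [ecx]: edi=M[100]=-6
after add eax, edi: eax=(-6)+(-6)=-12
after add ecx, 4: ecx=100+4=104
after sub edx, 1: edx=9-1=8
cmp edx, 5  (cmp 8,5)
jne L1: taken
after mov edi, [ecx]: edi=M[104]=23
after or eax, edi: eax=(-12)|23=-9
after add edi, eax: edi=23+(-9)=14
after mov edi, [ecx]: edi=M[104]=23
after add eax, edi: eax=(-9)+23=14
after add ecx, 4: ecx=104+4=108
after sub edx, 1: edx=8-1=7
cmp edx, 5  (cmp 7,5)
jne L1: taken
after mov edi, [ecx]: edi=M[108]=-5
after or eax, edi: eax=14|(-5)=-1
after add edi, eax: edi=(-5)+(-1)=-6
after mov edi, [ecx]: edi=M[108]=-5
after add eax, edi: eax=(-1)+(-5)=-6
after add ecx, 4: ecx=108+4=112
after sub edx, 1: edx=7-1=6
cmp edx, 5  (cmp 6,5)
jne L1: taken
after mov edi, [ecx]: edi=M[112]=23
after or eax, edi: eax=(-6)|23=-1
after add edi, eax: edi=23+(-1)=22
after mov edi, [ecx]: edi=M[112]=23
after add eax, edi: eax=(-1)+23=22
after add ecx, 4: ecx=112+4=116
after sub edx, 1: edx=6-1=5
cmp edx, 5  (cmp 5,5)
jne L1: not taken
halt.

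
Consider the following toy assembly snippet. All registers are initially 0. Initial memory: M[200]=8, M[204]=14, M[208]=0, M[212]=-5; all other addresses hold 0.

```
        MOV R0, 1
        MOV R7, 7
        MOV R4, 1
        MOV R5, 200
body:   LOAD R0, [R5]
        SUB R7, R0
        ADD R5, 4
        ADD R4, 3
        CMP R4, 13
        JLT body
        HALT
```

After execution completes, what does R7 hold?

MOV R0, 1 → R0=1
MOV R7, 7 → R7=7
MOV R4, 1 → R4=1
MOV R5, 200 → R5=200
LOAD R0, [R5] → R0=M[200]=8
SUB R7, R0 → R7=7-8=-1
ADD R5, 4 → R5=200+4=204
ADD R4, 3 → R4=1+3=4
CMP R4, 13  (cmp 4,13)
JLT body: taken
LOAD R0, [R5] → R0=M[204]=14
SUB R7, R0 → R7=(-1)-14=-15
ADD R5, 4 → R5=204+4=208
ADD R4, 3 → R4=4+3=7
CMP R4, 13  (cmp 7,13)
JLT body: taken
LOAD R0, [R5] → R0=M[208]=0
SUB R7, R0 → R7=(-15)-0=-15
ADD R5, 4 → R5=208+4=212
ADD R4, 3 → R4=7+3=10
CMP R4, 13  (cmp 10,13)
JLT body: taken
LOAD R0, [R5] → R0=M[212]=-5
SUB R7, R0 → R7=(-15)-(-5)=-10
ADD R5, 4 → R5=212+4=216
ADD R4, 3 → R4=10+3=13
CMP R4, 13  (cmp 13,13)
JLT body: not taken
halt.

-10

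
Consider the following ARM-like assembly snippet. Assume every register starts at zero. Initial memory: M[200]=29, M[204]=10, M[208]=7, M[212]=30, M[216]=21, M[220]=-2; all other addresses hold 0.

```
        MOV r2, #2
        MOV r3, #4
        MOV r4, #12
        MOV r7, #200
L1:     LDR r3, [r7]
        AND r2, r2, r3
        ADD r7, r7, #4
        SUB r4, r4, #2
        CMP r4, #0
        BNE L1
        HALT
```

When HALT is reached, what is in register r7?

224

MOV r2, #2 → r2=2
MOV r3, #4 → r3=4
MOV r4, #12 → r4=12
MOV r7, #200 → r7=200
LDR r3, [r7] → r3=M[200]=29
AND r2, r2, r3 → r2=2&29=0
ADD r7, r7, #4 → r7=200+4=204
SUB r4, r4, #2 → r4=12-2=10
CMP r4, #0  (cmp 10,0)
BNE L1: taken
LDR r3, [r7] → r3=M[204]=10
AND r2, r2, r3 → r2=0&10=0
ADD r7, r7, #4 → r7=204+4=208
SUB r4, r4, #2 → r4=10-2=8
CMP r4, #0  (cmp 8,0)
BNE L1: taken
LDR r3, [r7] → r3=M[208]=7
AND r2, r2, r3 → r2=0&7=0
ADD r7, r7, #4 → r7=208+4=212
SUB r4, r4, #2 → r4=8-2=6
CMP r4, #0  (cmp 6,0)
BNE L1: taken
LDR r3, [r7] → r3=M[212]=30
AND r2, r2, r3 → r2=0&30=0
ADD r7, r7, #4 → r7=212+4=216
SUB r4, r4, #2 → r4=6-2=4
CMP r4, #0  (cmp 4,0)
BNE L1: taken
LDR r3, [r7] → r3=M[216]=21
AND r2, r2, r3 → r2=0&21=0
ADD r7, r7, #4 → r7=216+4=220
SUB r4, r4, #2 → r4=4-2=2
CMP r4, #0  (cmp 2,0)
BNE L1: taken
LDR r3, [r7] → r3=M[220]=-2
AND r2, r2, r3 → r2=0&(-2)=0
ADD r7, r7, #4 → r7=220+4=224
SUB r4, r4, #2 → r4=2-2=0
CMP r4, #0  (cmp 0,0)
BNE L1: not taken
halt.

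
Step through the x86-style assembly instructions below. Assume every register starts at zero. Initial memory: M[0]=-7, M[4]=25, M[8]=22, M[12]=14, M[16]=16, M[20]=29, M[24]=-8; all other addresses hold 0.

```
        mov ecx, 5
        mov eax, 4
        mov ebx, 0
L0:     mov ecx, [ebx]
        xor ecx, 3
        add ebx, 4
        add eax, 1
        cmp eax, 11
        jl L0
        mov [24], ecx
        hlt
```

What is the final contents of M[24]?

ecx=5
eax=4
ebx=0
ecx=M[0]=-7
ecx=(-7)^3=-6
ebx=0+4=4
eax=4+1=5
cmp eax, 11  (cmp 5,11)
jl L0: taken
ecx=M[4]=25
ecx=25^3=26
ebx=4+4=8
eax=5+1=6
cmp eax, 11  (cmp 6,11)
jl L0: taken
ecx=M[8]=22
ecx=22^3=21
ebx=8+4=12
eax=6+1=7
cmp eax, 11  (cmp 7,11)
jl L0: taken
ecx=M[12]=14
ecx=14^3=13
ebx=12+4=16
eax=7+1=8
cmp eax, 11  (cmp 8,11)
jl L0: taken
ecx=M[16]=16
ecx=16^3=19
ebx=16+4=20
eax=8+1=9
cmp eax, 11  (cmp 9,11)
jl L0: taken
ecx=M[20]=29
ecx=29^3=30
ebx=20+4=24
eax=9+1=10
cmp eax, 11  (cmp 10,11)
jl L0: taken
ecx=M[24]=-8
ecx=(-8)^3=-5
ebx=24+4=28
eax=10+1=11
cmp eax, 11  (cmp 11,11)
jl L0: not taken
mov [24], ecx → M[24]=-5
halt.

-5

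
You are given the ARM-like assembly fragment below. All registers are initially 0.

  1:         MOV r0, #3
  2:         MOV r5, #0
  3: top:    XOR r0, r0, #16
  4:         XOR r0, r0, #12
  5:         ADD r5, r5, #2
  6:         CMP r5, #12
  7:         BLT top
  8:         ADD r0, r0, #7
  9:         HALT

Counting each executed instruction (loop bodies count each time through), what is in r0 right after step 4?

r0=3
r5=0
r0=3^16=19
r0=19^12=31
After step 4: r0 = 31.

31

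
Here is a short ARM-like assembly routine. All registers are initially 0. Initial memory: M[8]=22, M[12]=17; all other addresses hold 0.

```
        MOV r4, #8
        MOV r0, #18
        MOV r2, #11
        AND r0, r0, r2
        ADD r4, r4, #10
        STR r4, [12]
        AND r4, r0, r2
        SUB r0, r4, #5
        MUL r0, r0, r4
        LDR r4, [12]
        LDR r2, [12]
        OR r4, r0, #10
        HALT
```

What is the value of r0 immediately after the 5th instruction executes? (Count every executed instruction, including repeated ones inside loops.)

MOV r4, #8 → r4=8
MOV r0, #18 → r0=18
MOV r2, #11 → r2=11
AND r0, r0, r2 → r0=18&11=2
ADD r4, r4, #10 → r4=8+10=18
After step 5: r0 = 2.

2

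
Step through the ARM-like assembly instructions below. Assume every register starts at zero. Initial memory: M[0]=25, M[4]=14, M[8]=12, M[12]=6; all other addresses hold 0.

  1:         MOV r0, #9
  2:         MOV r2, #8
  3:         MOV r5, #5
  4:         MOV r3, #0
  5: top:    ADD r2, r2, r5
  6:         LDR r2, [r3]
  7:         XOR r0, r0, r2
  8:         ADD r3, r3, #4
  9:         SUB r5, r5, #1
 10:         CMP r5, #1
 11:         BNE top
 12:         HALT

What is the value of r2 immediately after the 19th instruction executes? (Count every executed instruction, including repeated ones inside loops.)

MOV r0, #9 → r0=9
MOV r2, #8 → r2=8
MOV r5, #5 → r5=5
MOV r3, #0 → r3=0
ADD r2, r2, r5 → r2=8+5=13
LDR r2, [r3] → r2=M[0]=25
XOR r0, r0, r2 → r0=9^25=16
ADD r3, r3, #4 → r3=0+4=4
SUB r5, r5, #1 → r5=5-1=4
CMP r5, #1  (cmp 4,1)
BNE top: taken
ADD r2, r2, r5 → r2=25+4=29
LDR r2, [r3] → r2=M[4]=14
XOR r0, r0, r2 → r0=16^14=30
ADD r3, r3, #4 → r3=4+4=8
SUB r5, r5, #1 → r5=4-1=3
CMP r5, #1  (cmp 3,1)
BNE top: taken
ADD r2, r2, r5 → r2=14+3=17
After step 19: r2 = 17.

17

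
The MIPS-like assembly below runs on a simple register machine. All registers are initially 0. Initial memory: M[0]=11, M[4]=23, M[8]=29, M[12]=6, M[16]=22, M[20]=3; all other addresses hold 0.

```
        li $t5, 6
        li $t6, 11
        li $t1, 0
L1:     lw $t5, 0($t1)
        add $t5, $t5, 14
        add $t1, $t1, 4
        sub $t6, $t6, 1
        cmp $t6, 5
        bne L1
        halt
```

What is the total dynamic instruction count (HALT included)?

40

li $t5, 6 → $t5=6
li $t6, 11 → $t6=11
li $t1, 0 → $t1=0
lw $t5, 0($t1) → $t5=M[0]=11
add $t5, $t5, 14 → $t5=11+14=25
add $t1, $t1, 4 → $t1=0+4=4
sub $t6, $t6, 1 → $t6=11-1=10
cmp $t6, 5  (cmp 10,5)
bne L1: taken
lw $t5, 0($t1) → $t5=M[4]=23
add $t5, $t5, 14 → $t5=23+14=37
add $t1, $t1, 4 → $t1=4+4=8
sub $t6, $t6, 1 → $t6=10-1=9
cmp $t6, 5  (cmp 9,5)
bne L1: taken
lw $t5, 0($t1) → $t5=M[8]=29
add $t5, $t5, 14 → $t5=29+14=43
add $t1, $t1, 4 → $t1=8+4=12
sub $t6, $t6, 1 → $t6=9-1=8
cmp $t6, 5  (cmp 8,5)
bne L1: taken
lw $t5, 0($t1) → $t5=M[12]=6
add $t5, $t5, 14 → $t5=6+14=20
add $t1, $t1, 4 → $t1=12+4=16
sub $t6, $t6, 1 → $t6=8-1=7
cmp $t6, 5  (cmp 7,5)
bne L1: taken
lw $t5, 0($t1) → $t5=M[16]=22
add $t5, $t5, 14 → $t5=22+14=36
add $t1, $t1, 4 → $t1=16+4=20
sub $t6, $t6, 1 → $t6=7-1=6
cmp $t6, 5  (cmp 6,5)
bne L1: taken
lw $t5, 0($t1) → $t5=M[20]=3
add $t5, $t5, 14 → $t5=3+14=17
add $t1, $t1, 4 → $t1=20+4=24
sub $t6, $t6, 1 → $t6=6-1=5
cmp $t6, 5  (cmp 5,5)
bne L1: not taken
halt.
Total executed instructions: 40.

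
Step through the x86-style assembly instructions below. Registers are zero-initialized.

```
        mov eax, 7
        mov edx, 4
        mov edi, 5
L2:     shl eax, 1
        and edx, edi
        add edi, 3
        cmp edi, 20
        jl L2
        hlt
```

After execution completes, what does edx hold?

mov eax, 7 → eax=7
mov edx, 4 → edx=4
mov edi, 5 → edi=5
shl eax, 1 → eax=7<<1=14
and edx, edi → edx=4&5=4
add edi, 3 → edi=5+3=8
cmp edi, 20  (cmp 8,20)
jl L2: taken
shl eax, 1 → eax=14<<1=28
and edx, edi → edx=4&8=0
add edi, 3 → edi=8+3=11
cmp edi, 20  (cmp 11,20)
jl L2: taken
shl eax, 1 → eax=28<<1=56
and edx, edi → edx=0&11=0
add edi, 3 → edi=11+3=14
cmp edi, 20  (cmp 14,20)
jl L2: taken
shl eax, 1 → eax=56<<1=112
and edx, edi → edx=0&14=0
add edi, 3 → edi=14+3=17
cmp edi, 20  (cmp 17,20)
jl L2: taken
shl eax, 1 → eax=112<<1=224
and edx, edi → edx=0&17=0
add edi, 3 → edi=17+3=20
cmp edi, 20  (cmp 20,20)
jl L2: not taken
halt.

0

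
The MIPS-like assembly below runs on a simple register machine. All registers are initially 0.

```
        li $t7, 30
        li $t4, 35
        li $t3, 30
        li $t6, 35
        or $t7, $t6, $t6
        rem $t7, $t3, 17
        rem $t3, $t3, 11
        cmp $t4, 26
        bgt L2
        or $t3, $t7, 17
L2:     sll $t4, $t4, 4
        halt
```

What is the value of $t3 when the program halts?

8

$t7=30
$t4=35
$t3=30
$t6=35
$t7=35|35=35
$t7=30%17=13
$t3=30%11=8
cmp $t4, 26  (cmp 35,26)
bgt L2: taken
$t4=35<<4=560
halt.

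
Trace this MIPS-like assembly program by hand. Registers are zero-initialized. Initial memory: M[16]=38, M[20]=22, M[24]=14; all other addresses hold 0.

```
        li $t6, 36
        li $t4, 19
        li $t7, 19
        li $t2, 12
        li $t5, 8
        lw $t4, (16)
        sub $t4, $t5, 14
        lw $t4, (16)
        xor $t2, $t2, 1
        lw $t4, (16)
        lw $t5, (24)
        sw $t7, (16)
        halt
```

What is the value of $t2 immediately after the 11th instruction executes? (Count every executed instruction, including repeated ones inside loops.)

13

after li $t6, 36: $t6=36
after li $t4, 19: $t4=19
after li $t7, 19: $t7=19
after li $t2, 12: $t2=12
after li $t5, 8: $t5=8
after lw $t4, (16): $t4=M[16]=38
after sub $t4, $t5, 14: $t4=8-14=-6
after lw $t4, (16): $t4=M[16]=38
after xor $t2, $t2, 1: $t2=12^1=13
after lw $t4, (16): $t4=M[16]=38
after lw $t5, (24): $t5=M[24]=14
After step 11: $t2 = 13.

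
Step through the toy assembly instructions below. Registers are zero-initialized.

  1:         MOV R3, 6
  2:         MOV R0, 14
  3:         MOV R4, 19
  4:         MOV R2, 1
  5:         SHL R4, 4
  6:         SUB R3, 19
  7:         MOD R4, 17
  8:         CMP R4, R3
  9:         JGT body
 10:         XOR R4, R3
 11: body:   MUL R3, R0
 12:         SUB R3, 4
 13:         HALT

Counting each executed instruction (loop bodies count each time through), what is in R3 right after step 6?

-13

R3=6
R0=14
R4=19
R2=1
R4=19<<4=304
R3=6-19=-13
After step 6: R3 = -13.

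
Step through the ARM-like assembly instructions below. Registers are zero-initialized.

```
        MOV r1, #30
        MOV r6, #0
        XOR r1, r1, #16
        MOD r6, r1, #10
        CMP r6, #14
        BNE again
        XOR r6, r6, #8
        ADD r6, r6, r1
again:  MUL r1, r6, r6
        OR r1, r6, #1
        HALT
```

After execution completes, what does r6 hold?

4

after MOV r1, #30: r1=30
after MOV r6, #0: r6=0
after XOR r1, r1, #16: r1=30^16=14
after MOD r6, r1, #10: r6=14%10=4
CMP r6, #14  (cmp 4,14)
BNE again: taken
after MUL r1, r6, r6: r1=4*4=16
after OR r1, r6, #1: r1=4|1=5
halt.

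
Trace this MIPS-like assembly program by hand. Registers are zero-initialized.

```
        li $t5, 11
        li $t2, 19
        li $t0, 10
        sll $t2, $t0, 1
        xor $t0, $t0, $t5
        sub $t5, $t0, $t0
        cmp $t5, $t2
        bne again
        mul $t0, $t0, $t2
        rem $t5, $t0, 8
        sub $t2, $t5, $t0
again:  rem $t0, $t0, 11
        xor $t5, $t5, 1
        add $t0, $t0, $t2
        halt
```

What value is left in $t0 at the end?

$t5=11
$t2=19
$t0=10
$t2=10<<1=20
$t0=10^11=1
$t5=1-1=0
cmp $t5, $t2  (cmp 0,20)
bne again: taken
$t0=1%11=1
$t5=0^1=1
$t0=1+20=21
halt.

21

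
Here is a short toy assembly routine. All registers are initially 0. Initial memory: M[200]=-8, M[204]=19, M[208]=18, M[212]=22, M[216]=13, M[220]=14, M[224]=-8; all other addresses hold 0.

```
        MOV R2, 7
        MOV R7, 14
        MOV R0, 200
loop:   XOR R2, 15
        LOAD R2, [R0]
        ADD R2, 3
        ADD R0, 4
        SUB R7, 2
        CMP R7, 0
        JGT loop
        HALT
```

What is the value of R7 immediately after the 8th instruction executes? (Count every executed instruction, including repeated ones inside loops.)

MOV R2, 7 → R2=7
MOV R7, 14 → R7=14
MOV R0, 200 → R0=200
XOR R2, 15 → R2=7^15=8
LOAD R2, [R0] → R2=M[200]=-8
ADD R2, 3 → R2=(-8)+3=-5
ADD R0, 4 → R0=200+4=204
SUB R7, 2 → R7=14-2=12
After step 8: R7 = 12.

12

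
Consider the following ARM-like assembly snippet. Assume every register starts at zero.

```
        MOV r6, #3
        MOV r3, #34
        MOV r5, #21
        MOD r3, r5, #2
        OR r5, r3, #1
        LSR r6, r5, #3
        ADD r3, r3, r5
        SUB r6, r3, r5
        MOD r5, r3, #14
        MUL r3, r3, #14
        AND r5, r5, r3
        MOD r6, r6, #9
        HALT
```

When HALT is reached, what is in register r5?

0

MOV r6, #3 → r6=3
MOV r3, #34 → r3=34
MOV r5, #21 → r5=21
MOD r3, r5, #2 → r3=21%2=1
OR r5, r3, #1 → r5=1|1=1
LSR r6, r5, #3 → r6=1>>3=0
ADD r3, r3, r5 → r3=1+1=2
SUB r6, r3, r5 → r6=2-1=1
MOD r5, r3, #14 → r5=2%14=2
MUL r3, r3, #14 → r3=2*14=28
AND r5, r5, r3 → r5=2&28=0
MOD r6, r6, #9 → r6=1%9=1
halt.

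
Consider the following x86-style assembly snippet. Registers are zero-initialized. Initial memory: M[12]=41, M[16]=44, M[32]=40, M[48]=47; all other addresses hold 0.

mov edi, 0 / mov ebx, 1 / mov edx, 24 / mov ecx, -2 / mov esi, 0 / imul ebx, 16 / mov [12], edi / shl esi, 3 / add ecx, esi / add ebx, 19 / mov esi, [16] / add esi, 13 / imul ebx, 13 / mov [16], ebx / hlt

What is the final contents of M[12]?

0

mov edi, 0 → edi=0
mov ebx, 1 → ebx=1
mov edx, 24 → edx=24
mov ecx, -2 → ecx=-2
mov esi, 0 → esi=0
imul ebx, 16 → ebx=1*16=16
mov [12], edi → M[12]=0
shl esi, 3 → esi=0<<3=0
add ecx, esi → ecx=(-2)+0=-2
add ebx, 19 → ebx=16+19=35
mov esi, [16] → esi=M[16]=44
add esi, 13 → esi=44+13=57
imul ebx, 13 → ebx=35*13=455
mov [16], ebx → M[16]=455
halt.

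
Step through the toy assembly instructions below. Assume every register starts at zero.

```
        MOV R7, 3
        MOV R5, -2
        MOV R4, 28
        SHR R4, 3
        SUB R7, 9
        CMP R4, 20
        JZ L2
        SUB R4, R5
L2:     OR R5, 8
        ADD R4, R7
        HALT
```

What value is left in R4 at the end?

MOV R7, 3 → R7=3
MOV R5, -2 → R5=-2
MOV R4, 28 → R4=28
SHR R4, 3 → R4=28>>3=3
SUB R7, 9 → R7=3-9=-6
CMP R4, 20  (cmp 3,20)
JZ L2: not taken
SUB R4, R5 → R4=3-(-2)=5
OR R5, 8 → R5=(-2)|8=-2
ADD R4, R7 → R4=5+(-6)=-1
halt.

-1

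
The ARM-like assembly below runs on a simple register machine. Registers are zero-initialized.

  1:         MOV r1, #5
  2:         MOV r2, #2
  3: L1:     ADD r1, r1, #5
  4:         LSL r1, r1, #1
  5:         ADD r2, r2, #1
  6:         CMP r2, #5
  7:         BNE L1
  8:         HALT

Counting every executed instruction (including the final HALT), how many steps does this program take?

MOV r1, #5 → r1=5
MOV r2, #2 → r2=2
ADD r1, r1, #5 → r1=5+5=10
LSL r1, r1, #1 → r1=10<<1=20
ADD r2, r2, #1 → r2=2+1=3
CMP r2, #5  (cmp 3,5)
BNE L1: taken
ADD r1, r1, #5 → r1=20+5=25
LSL r1, r1, #1 → r1=25<<1=50
ADD r2, r2, #1 → r2=3+1=4
CMP r2, #5  (cmp 4,5)
BNE L1: taken
ADD r1, r1, #5 → r1=50+5=55
LSL r1, r1, #1 → r1=55<<1=110
ADD r2, r2, #1 → r2=4+1=5
CMP r2, #5  (cmp 5,5)
BNE L1: not taken
halt.
Total executed instructions: 18.

18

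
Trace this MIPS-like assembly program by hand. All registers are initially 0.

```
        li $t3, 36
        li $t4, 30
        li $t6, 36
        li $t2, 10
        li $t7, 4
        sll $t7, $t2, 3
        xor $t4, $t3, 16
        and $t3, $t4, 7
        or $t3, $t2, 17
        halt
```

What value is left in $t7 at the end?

$t3=36
$t4=30
$t6=36
$t2=10
$t7=4
$t7=10<<3=80
$t4=36^16=52
$t3=52&7=4
$t3=10|17=27
halt.

80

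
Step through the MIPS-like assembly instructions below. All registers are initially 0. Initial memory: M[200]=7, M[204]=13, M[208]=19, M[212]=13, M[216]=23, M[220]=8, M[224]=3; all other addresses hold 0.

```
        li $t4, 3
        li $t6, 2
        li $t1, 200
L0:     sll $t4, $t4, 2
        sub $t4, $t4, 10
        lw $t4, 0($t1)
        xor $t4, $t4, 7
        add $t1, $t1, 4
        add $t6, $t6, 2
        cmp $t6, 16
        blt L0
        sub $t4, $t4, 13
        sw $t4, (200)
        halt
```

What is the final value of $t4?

$t4=3
$t6=2
$t1=200
$t4=3<<2=12
$t4=12-10=2
$t4=M[200]=7
$t4=7^7=0
$t1=200+4=204
$t6=2+2=4
cmp $t6, 16  (cmp 4,16)
blt L0: taken
$t4=0<<2=0
$t4=0-10=-10
$t4=M[204]=13
$t4=13^7=10
$t1=204+4=208
$t6=4+2=6
cmp $t6, 16  (cmp 6,16)
blt L0: taken
$t4=10<<2=40
$t4=40-10=30
$t4=M[208]=19
$t4=19^7=20
$t1=208+4=212
$t6=6+2=8
cmp $t6, 16  (cmp 8,16)
blt L0: taken
$t4=20<<2=80
$t4=80-10=70
$t4=M[212]=13
$t4=13^7=10
$t1=212+4=216
$t6=8+2=10
cmp $t6, 16  (cmp 10,16)
blt L0: taken
$t4=10<<2=40
$t4=40-10=30
$t4=M[216]=23
$t4=23^7=16
$t1=216+4=220
$t6=10+2=12
cmp $t6, 16  (cmp 12,16)
blt L0: taken
$t4=16<<2=64
$t4=64-10=54
$t4=M[220]=8
$t4=8^7=15
$t1=220+4=224
$t6=12+2=14
cmp $t6, 16  (cmp 14,16)
blt L0: taken
$t4=15<<2=60
$t4=60-10=50
$t4=M[224]=3
$t4=3^7=4
$t1=224+4=228
$t6=14+2=16
cmp $t6, 16  (cmp 16,16)
blt L0: not taken
$t4=4-13=-9
sw $t4, (200) → M[200]=-9
halt.

-9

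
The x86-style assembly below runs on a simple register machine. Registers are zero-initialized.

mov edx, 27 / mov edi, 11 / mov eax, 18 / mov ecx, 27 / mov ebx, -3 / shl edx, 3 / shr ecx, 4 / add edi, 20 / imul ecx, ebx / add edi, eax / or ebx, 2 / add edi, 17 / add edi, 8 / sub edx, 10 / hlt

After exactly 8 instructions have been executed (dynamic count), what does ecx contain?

after mov edx, 27: edx=27
after mov edi, 11: edi=11
after mov eax, 18: eax=18
after mov ecx, 27: ecx=27
after mov ebx, -3: ebx=-3
after shl edx, 3: edx=27<<3=216
after shr ecx, 4: ecx=27>>4=1
after add edi, 20: edi=11+20=31
After step 8: ecx = 1.

1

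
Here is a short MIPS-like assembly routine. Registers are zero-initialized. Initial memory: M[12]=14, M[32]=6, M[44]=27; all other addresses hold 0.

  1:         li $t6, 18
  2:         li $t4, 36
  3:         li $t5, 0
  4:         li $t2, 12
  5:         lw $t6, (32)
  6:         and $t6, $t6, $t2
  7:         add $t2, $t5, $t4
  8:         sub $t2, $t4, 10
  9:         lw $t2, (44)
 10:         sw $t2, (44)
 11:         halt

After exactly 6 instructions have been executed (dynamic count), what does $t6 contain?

li $t6, 18 → $t6=18
li $t4, 36 → $t4=36
li $t5, 0 → $t5=0
li $t2, 12 → $t2=12
lw $t6, (32) → $t6=M[32]=6
and $t6, $t6, $t2 → $t6=6&12=4
After step 6: $t6 = 4.

4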